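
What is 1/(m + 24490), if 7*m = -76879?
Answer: 7/94551 ≈ 7.4034e-5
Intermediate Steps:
m = -76879/7 (m = (1/7)*(-76879) = -76879/7 ≈ -10983.)
1/(m + 24490) = 1/(-76879/7 + 24490) = 1/(94551/7) = 7/94551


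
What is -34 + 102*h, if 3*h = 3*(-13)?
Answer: -1360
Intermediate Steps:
h = -13 (h = (3*(-13))/3 = (1/3)*(-39) = -13)
-34 + 102*h = -34 + 102*(-13) = -34 - 1326 = -1360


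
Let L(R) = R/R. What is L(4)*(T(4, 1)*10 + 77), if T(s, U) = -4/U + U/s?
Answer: 79/2 ≈ 39.500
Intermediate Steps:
L(R) = 1
L(4)*(T(4, 1)*10 + 77) = 1*((-4/1 + 1/4)*10 + 77) = 1*((-4*1 + 1*(1/4))*10 + 77) = 1*((-4 + 1/4)*10 + 77) = 1*(-15/4*10 + 77) = 1*(-75/2 + 77) = 1*(79/2) = 79/2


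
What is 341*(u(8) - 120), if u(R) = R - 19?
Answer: -44671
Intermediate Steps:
u(R) = -19 + R
341*(u(8) - 120) = 341*((-19 + 8) - 120) = 341*(-11 - 120) = 341*(-131) = -44671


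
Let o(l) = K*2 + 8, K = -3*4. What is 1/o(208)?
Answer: -1/16 ≈ -0.062500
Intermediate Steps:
K = -12
o(l) = -16 (o(l) = -12*2 + 8 = -24 + 8 = -16)
1/o(208) = 1/(-16) = -1/16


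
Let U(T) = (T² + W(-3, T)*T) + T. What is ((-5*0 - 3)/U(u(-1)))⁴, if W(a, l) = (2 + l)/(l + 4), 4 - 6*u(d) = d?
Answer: 96224799211776/19633982550625 ≈ 4.9009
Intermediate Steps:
u(d) = ⅔ - d/6
W(a, l) = (2 + l)/(4 + l)
U(T) = T + T² + T*(2 + T)/(4 + T) (U(T) = (T² + ((2 + T)/(4 + T))*T) + T = (T² + T*(2 + T)/(4 + T)) + T = T + T² + T*(2 + T)/(4 + T))
((-5*0 - 3)/U(u(-1)))⁴ = ((-5*0 - 3)/(((⅔ - ⅙*(-1))*(6 + (⅔ - ⅙*(-1))² + 6*(⅔ - ⅙*(-1)))/(4 + (⅔ - ⅙*(-1))))))⁴ = ((0 - 3)/(((⅔ + ⅙)*(6 + (⅔ + ⅙)² + 6*(⅔ + ⅙))/(4 + (⅔ + ⅙)))))⁴ = (-3*6*(4 + ⅚)/(5*(6 + (⅚)² + 6*(⅚))))⁴ = (-3*29/(5*(6 + 25/36 + 5)))⁴ = (-3/((⅚)*(6/29)*(421/36)))⁴ = (-3/2105/1044)⁴ = (-3*1044/2105)⁴ = (-3132/2105)⁴ = 96224799211776/19633982550625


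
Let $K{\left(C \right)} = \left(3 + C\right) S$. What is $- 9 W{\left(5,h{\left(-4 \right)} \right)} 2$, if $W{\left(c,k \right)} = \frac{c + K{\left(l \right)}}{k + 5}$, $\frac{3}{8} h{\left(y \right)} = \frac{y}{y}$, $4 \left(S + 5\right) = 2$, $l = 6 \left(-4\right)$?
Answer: $- \frac{5373}{23} \approx -233.61$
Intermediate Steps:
$l = -24$
$S = - \frac{9}{2}$ ($S = -5 + \frac{1}{4} \cdot 2 = -5 + \frac{1}{2} = - \frac{9}{2} \approx -4.5$)
$K{\left(C \right)} = - \frac{27}{2} - \frac{9 C}{2}$ ($K{\left(C \right)} = \left(3 + C\right) \left(- \frac{9}{2}\right) = - \frac{27}{2} - \frac{9 C}{2}$)
$h{\left(y \right)} = \frac{8}{3}$ ($h{\left(y \right)} = \frac{8 \frac{y}{y}}{3} = \frac{8}{3} \cdot 1 = \frac{8}{3}$)
$W{\left(c,k \right)} = \frac{\frac{189}{2} + c}{5 + k}$ ($W{\left(c,k \right)} = \frac{c - - \frac{189}{2}}{k + 5} = \frac{c + \left(- \frac{27}{2} + 108\right)}{5 + k} = \frac{c + \frac{189}{2}}{5 + k} = \frac{\frac{189}{2} + c}{5 + k}$)
$- 9 W{\left(5,h{\left(-4 \right)} \right)} 2 = - 9 \frac{\frac{189}{2} + 5}{5 + \frac{8}{3}} \cdot 2 = - 9 \frac{1}{\frac{23}{3}} \cdot \frac{199}{2} \cdot 2 = - 9 \cdot \frac{3}{23} \cdot \frac{199}{2} \cdot 2 = \left(-9\right) \frac{597}{46} \cdot 2 = \left(- \frac{5373}{46}\right) 2 = - \frac{5373}{23}$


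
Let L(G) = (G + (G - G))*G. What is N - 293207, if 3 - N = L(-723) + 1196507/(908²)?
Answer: -672708581419/824464 ≈ -8.1593e+5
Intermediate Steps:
L(G) = G² (L(G) = (G + 0)*G = G*G = G²)
N = -430969965371/824464 (N = 3 - ((-723)² + 1196507/(908²)) = 3 - (522729 + 1196507/824464) = 3 - 1*430972438763/824464 = 3 - 430972438763/824464 = -430969965371/824464 ≈ -5.2273e+5)
N - 293207 = -430969965371/824464 - 293207 = -672708581419/824464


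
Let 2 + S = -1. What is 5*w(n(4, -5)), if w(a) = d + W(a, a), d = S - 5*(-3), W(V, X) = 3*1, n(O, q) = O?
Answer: 75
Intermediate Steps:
W(V, X) = 3
S = -3 (S = -2 - 1 = -3)
d = 12 (d = -3 - 5*(-3) = -3 + 15 = 12)
w(a) = 15 (w(a) = 12 + 3 = 15)
5*w(n(4, -5)) = 5*15 = 75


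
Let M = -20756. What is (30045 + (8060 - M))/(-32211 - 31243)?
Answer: -58861/63454 ≈ -0.92762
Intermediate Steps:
(30045 + (8060 - M))/(-32211 - 31243) = (30045 + (8060 - 1*(-20756)))/(-32211 - 31243) = (30045 + (8060 + 20756))/(-63454) = (30045 + 28816)*(-1/63454) = 58861*(-1/63454) = -58861/63454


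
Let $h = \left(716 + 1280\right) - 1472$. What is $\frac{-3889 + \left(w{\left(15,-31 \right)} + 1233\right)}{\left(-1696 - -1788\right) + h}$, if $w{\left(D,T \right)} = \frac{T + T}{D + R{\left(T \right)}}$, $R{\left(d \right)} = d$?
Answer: $- \frac{3031}{704} \approx -4.3054$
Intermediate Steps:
$h = 524$ ($h = 1996 - 1472 = 524$)
$w{\left(D,T \right)} = \frac{2 T}{D + T}$ ($w{\left(D,T \right)} = \frac{T + T}{D + T} = \frac{2 T}{D + T}$)
$\frac{-3889 + \left(w{\left(15,-31 \right)} + 1233\right)}{\left(-1696 - -1788\right) + h} = \frac{-3889 + \left(2 \left(-31\right) \frac{1}{15 - 31} + 1233\right)}{\left(-1696 - -1788\right) + 524} = \frac{-3889 + \left(2 \left(-31\right) \frac{1}{-16} + 1233\right)}{\left(-1696 + 1788\right) + 524} = \frac{-3889 + \left(2 \left(-31\right) \left(- \frac{1}{16}\right) + 1233\right)}{92 + 524} = \frac{-3889 + \left(\frac{31}{8} + 1233\right)}{616} = \left(-3889 + \frac{9895}{8}\right) \frac{1}{616} = \left(- \frac{21217}{8}\right) \frac{1}{616} = - \frac{3031}{704}$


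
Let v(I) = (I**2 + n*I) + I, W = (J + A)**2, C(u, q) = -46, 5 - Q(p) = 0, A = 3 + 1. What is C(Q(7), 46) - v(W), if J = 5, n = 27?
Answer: -8875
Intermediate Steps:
A = 4
Q(p) = 5 (Q(p) = 5 - 1*0 = 5 + 0 = 5)
W = 81 (W = (5 + 4)**2 = 9**2 = 81)
v(I) = I**2 + 28*I (v(I) = (I**2 + 27*I) + I = I**2 + 28*I)
C(Q(7), 46) - v(W) = -46 - 81*(28 + 81) = -46 - 81*109 = -46 - 1*8829 = -46 - 8829 = -8875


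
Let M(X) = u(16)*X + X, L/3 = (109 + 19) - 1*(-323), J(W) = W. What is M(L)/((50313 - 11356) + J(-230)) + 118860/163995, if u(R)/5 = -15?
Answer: -20199002/10856469 ≈ -1.8605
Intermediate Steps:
u(R) = -75 (u(R) = 5*(-15) = -75)
L = 1353 (L = 3*((109 + 19) - 1*(-323)) = 3*(128 + 323) = 3*451 = 1353)
M(X) = -74*X (M(X) = -75*X + X = -74*X)
M(L)/((50313 - 11356) + J(-230)) + 118860/163995 = (-74*1353)/((50313 - 11356) - 230) + 118860/163995 = -100122/(38957 - 230) + 118860*(1/163995) = -100122/38727 + 7924/10933 = -100122*1/38727 + 7924/10933 = -33374/12909 + 7924/10933 = -20199002/10856469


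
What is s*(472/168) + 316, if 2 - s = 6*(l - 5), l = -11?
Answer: 1774/3 ≈ 591.33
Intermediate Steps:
s = 98 (s = 2 - 6*(-11 - 5) = 2 - 6*(-16) = 2 - 1*(-96) = 2 + 96 = 98)
s*(472/168) + 316 = 98*(472/168) + 316 = 98*(472*(1/168)) + 316 = 98*(59/21) + 316 = 826/3 + 316 = 1774/3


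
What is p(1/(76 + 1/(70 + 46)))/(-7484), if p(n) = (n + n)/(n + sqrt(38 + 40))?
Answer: 3364/5672560184753 - 255693*sqrt(78)/5672560184753 ≈ -3.9750e-7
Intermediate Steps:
p(n) = 2*n/(n + sqrt(78)) (p(n) = (2*n)/(n + sqrt(78)) = 2*n/(n + sqrt(78)))
p(1/(76 + 1/(70 + 46)))/(-7484) = (2/((76 + 1/(70 + 46))*(1/(76 + 1/(70 + 46)) + sqrt(78))))/(-7484) = (2/((76 + 1/116)*(1/(76 + 1/116) + sqrt(78))))*(-1/7484) = (2/((8817/116)*(1/(8817/116) + sqrt(78))))*(-1/7484) = (2*(116/8817)/(116/8817 + sqrt(78)))*(-1/7484) = (232/(8817*(116/8817 + sqrt(78))))*(-1/7484) = -58/(16496607*(116/8817 + sqrt(78)))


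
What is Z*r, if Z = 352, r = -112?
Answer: -39424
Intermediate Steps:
Z*r = 352*(-112) = -39424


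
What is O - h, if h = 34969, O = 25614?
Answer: -9355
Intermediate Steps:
O - h = 25614 - 1*34969 = 25614 - 34969 = -9355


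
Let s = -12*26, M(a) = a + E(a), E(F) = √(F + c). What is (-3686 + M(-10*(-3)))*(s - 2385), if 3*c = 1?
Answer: 9860232 - 899*√273 ≈ 9.8454e+6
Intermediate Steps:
c = ⅓ (c = (⅓)*1 = ⅓ ≈ 0.33333)
E(F) = √(⅓ + F) (E(F) = √(F + ⅓) = √(⅓ + F))
M(a) = a + √(3 + 9*a)/3
s = -312
(-3686 + M(-10*(-3)))*(s - 2385) = (-3686 + (-10*(-3) + √(3 + 9*(-10*(-3)))/3))*(-312 - 2385) = (-3686 + (-2*5*(-3) + √(3 + 9*(-2*5*(-3)))/3))*(-2697) = (-3686 + (-10*(-3) + √(3 + 9*(-10*(-3)))/3))*(-2697) = (-3686 + (30 + √(3 + 9*30)/3))*(-2697) = (-3686 + (30 + √(3 + 270)/3))*(-2697) = (-3686 + (30 + √273/3))*(-2697) = (-3656 + √273/3)*(-2697) = 9860232 - 899*√273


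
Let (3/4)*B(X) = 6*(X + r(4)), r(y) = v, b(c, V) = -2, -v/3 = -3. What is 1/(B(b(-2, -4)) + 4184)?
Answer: 1/4240 ≈ 0.00023585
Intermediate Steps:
v = 9 (v = -3*(-3) = 9)
r(y) = 9
B(X) = 72 + 8*X (B(X) = 4*(6*(X + 9))/3 = 4*(6*(9 + X))/3 = 4*(54 + 6*X)/3 = 72 + 8*X)
1/(B(b(-2, -4)) + 4184) = 1/((72 + 8*(-2)) + 4184) = 1/((72 - 16) + 4184) = 1/(56 + 4184) = 1/4240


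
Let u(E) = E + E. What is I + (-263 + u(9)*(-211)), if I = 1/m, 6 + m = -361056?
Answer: -1466272783/361062 ≈ -4061.0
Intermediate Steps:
u(E) = 2*E
m = -361062 (m = -6 - 361056 = -361062)
I = -1/361062 (I = 1/(-361062) = -1/361062 ≈ -2.7696e-6)
I + (-263 + u(9)*(-211)) = -1/361062 + (-263 + (2*9)*(-211)) = -1/361062 + (-263 + 18*(-211)) = -1/361062 + (-263 - 3798) = -1/361062 - 4061 = -1466272783/361062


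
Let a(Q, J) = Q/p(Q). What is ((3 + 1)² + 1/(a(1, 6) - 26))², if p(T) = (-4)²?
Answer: 43877376/172225 ≈ 254.77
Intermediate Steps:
p(T) = 16
a(Q, J) = Q/16
((3 + 1)² + 1/(a(1, 6) - 26))² = ((3 + 1)² + 1/((1/16)*1 - 26))² = (4² + 1/(1/16 - 26))² = (16 + 1/(-415/16))² = (16 - 16/415)² = (6624/415)² = 43877376/172225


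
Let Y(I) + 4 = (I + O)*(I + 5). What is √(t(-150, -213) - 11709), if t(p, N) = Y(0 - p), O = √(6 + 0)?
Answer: √(11537 + 155*√6) ≈ 109.16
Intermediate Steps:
O = √6 ≈ 2.4495
Y(I) = -4 + (5 + I)*(I + √6) (Y(I) = -4 + (I + √6)*(I + 5) = -4 + (I + √6)*(5 + I) = -4 + (5 + I)*(I + √6))
t(p, N) = -4 + p² - 5*p + 5*√6 - p*√6 (t(p, N) = -4 + (0 - p)² + 5*(0 - p) + 5*√6 + (0 - p)*√6 = -4 + (-p)² + 5*(-p) + 5*√6 + (-p)*√6 = -4 + p² - 5*p + 5*√6 - p*√6)
√(t(-150, -213) - 11709) = √((-4 + (-150)² - 5*(-150) + 5*√6 - 1*(-150)*√6) - 11709) = √((-4 + 22500 + 750 + 5*√6 + 150*√6) - 11709) = √((23246 + 155*√6) - 11709) = √(11537 + 155*√6)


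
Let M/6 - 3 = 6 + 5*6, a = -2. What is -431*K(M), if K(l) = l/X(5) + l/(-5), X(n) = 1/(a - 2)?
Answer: 2117934/5 ≈ 4.2359e+5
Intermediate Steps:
X(n) = -¼ (X(n) = 1/(-2 - 2) = 1/(-4) = -¼)
M = 234 (M = 18 + 6*(6 + 5*6) = 18 + 6*(6 + 30) = 18 + 6*36 = 18 + 216 = 234)
K(l) = -21*l/5 (K(l) = l/(-¼) + l/(-5) = l*(-4) + l*(-⅕) = -4*l - l/5 = -21*l/5)
-431*K(M) = -(-9051)*234/5 = -431*(-4914/5) = 2117934/5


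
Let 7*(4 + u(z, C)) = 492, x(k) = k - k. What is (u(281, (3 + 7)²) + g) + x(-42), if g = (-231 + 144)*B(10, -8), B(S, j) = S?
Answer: -5626/7 ≈ -803.71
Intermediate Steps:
x(k) = 0
u(z, C) = 464/7 (u(z, C) = -4 + (⅐)*492 = -4 + 492/7 = 464/7)
g = -870 (g = (-231 + 144)*10 = -87*10 = -870)
(u(281, (3 + 7)²) + g) + x(-42) = (464/7 - 870) + 0 = -5626/7 + 0 = -5626/7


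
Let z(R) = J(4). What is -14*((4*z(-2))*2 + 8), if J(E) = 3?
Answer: -448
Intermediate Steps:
z(R) = 3
-14*((4*z(-2))*2 + 8) = -14*((4*3)*2 + 8) = -14*(12*2 + 8) = -14*(24 + 8) = -14*32 = -448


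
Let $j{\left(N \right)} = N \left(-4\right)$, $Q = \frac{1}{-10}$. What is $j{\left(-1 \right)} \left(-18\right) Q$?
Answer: $\frac{36}{5} \approx 7.2$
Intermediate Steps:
$Q = - \frac{1}{10} \approx -0.1$
$j{\left(N \right)} = - 4 N$
$j{\left(-1 \right)} \left(-18\right) Q = \left(-4\right) \left(-1\right) \left(-18\right) \left(- \frac{1}{10}\right) = 4 \left(-18\right) \left(- \frac{1}{10}\right) = \left(-72\right) \left(- \frac{1}{10}\right) = \frac{36}{5}$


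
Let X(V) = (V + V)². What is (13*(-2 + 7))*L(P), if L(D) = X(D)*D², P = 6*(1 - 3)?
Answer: 5391360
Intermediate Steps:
X(V) = 4*V² (X(V) = (2*V)² = 4*V²)
P = -12 (P = 6*(-2) = -12)
L(D) = 4*D⁴ (L(D) = (4*D²)*D² = 4*D⁴)
(13*(-2 + 7))*L(P) = (13*(-2 + 7))*(4*(-12)⁴) = (13*5)*(4*20736) = 65*82944 = 5391360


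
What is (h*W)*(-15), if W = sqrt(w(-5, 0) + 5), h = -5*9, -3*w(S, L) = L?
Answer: 675*sqrt(5) ≈ 1509.3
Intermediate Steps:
w(S, L) = -L/3
h = -45
W = sqrt(5) (W = sqrt(-1/3*0 + 5) = sqrt(0 + 5) = sqrt(5) ≈ 2.2361)
(h*W)*(-15) = -45*sqrt(5)*(-15) = 675*sqrt(5)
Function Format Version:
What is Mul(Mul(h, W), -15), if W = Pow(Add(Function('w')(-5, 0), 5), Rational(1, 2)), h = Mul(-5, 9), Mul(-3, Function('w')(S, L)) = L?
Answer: Mul(675, Pow(5, Rational(1, 2))) ≈ 1509.3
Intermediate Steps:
Function('w')(S, L) = Mul(Rational(-1, 3), L)
h = -45
W = Pow(5, Rational(1, 2)) (W = Pow(Add(Mul(Rational(-1, 3), 0), 5), Rational(1, 2)) = Pow(Add(0, 5), Rational(1, 2)) = Pow(5, Rational(1, 2)) ≈ 2.2361)
Mul(Mul(h, W), -15) = Mul(Mul(-45, Pow(5, Rational(1, 2))), -15) = Mul(675, Pow(5, Rational(1, 2)))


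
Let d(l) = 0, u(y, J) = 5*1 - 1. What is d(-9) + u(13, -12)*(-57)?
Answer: -228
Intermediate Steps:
u(y, J) = 4 (u(y, J) = 5 - 1 = 4)
d(-9) + u(13, -12)*(-57) = 0 + 4*(-57) = 0 - 228 = -228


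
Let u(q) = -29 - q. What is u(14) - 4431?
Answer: -4474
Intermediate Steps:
u(14) - 4431 = (-29 - 1*14) - 4431 = (-29 - 14) - 4431 = -43 - 4431 = -4474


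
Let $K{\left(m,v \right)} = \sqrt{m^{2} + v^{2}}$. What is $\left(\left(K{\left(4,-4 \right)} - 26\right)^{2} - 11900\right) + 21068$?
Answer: $9876 - 208 \sqrt{2} \approx 9581.8$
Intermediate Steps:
$\left(\left(K{\left(4,-4 \right)} - 26\right)^{2} - 11900\right) + 21068 = \left(\left(\sqrt{4^{2} + \left(-4\right)^{2}} - 26\right)^{2} - 11900\right) + 21068 = \left(\left(\sqrt{16 + 16} - 26\right)^{2} - 11900\right) + 21068 = \left(\left(\sqrt{32} - 26\right)^{2} - 11900\right) + 21068 = \left(\left(4 \sqrt{2} - 26\right)^{2} - 11900\right) + 21068 = \left(\left(-26 + 4 \sqrt{2}\right)^{2} - 11900\right) + 21068 = \left(-11900 + \left(-26 + 4 \sqrt{2}\right)^{2}\right) + 21068 = 9168 + \left(-26 + 4 \sqrt{2}\right)^{2}$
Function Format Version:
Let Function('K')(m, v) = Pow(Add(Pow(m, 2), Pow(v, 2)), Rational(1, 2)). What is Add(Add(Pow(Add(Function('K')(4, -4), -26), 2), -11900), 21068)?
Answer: Add(9876, Mul(-208, Pow(2, Rational(1, 2)))) ≈ 9581.8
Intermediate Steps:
Add(Add(Pow(Add(Function('K')(4, -4), -26), 2), -11900), 21068) = Add(Add(Pow(Add(Pow(Add(Pow(4, 2), Pow(-4, 2)), Rational(1, 2)), -26), 2), -11900), 21068) = Add(Add(Pow(Add(Pow(Add(16, 16), Rational(1, 2)), -26), 2), -11900), 21068) = Add(Add(Pow(Add(Pow(32, Rational(1, 2)), -26), 2), -11900), 21068) = Add(Add(Pow(Add(Mul(4, Pow(2, Rational(1, 2))), -26), 2), -11900), 21068) = Add(Add(Pow(Add(-26, Mul(4, Pow(2, Rational(1, 2)))), 2), -11900), 21068) = Add(Add(-11900, Pow(Add(-26, Mul(4, Pow(2, Rational(1, 2)))), 2)), 21068) = Add(9168, Pow(Add(-26, Mul(4, Pow(2, Rational(1, 2)))), 2))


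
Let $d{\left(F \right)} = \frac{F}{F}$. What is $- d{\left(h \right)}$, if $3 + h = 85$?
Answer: $-1$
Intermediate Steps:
$h = 82$ ($h = -3 + 85 = 82$)
$d{\left(F \right)} = 1$
$- d{\left(h \right)} = \left(-1\right) 1 = -1$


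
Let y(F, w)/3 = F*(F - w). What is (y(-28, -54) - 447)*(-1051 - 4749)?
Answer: 15259800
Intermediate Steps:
y(F, w) = 3*F*(F - w) (y(F, w) = 3*(F*(F - w)) = 3*F*(F - w))
(y(-28, -54) - 447)*(-1051 - 4749) = (3*(-28)*(-28 - 1*(-54)) - 447)*(-1051 - 4749) = (3*(-28)*(-28 + 54) - 447)*(-5800) = (3*(-28)*26 - 447)*(-5800) = (-2184 - 447)*(-5800) = -2631*(-5800) = 15259800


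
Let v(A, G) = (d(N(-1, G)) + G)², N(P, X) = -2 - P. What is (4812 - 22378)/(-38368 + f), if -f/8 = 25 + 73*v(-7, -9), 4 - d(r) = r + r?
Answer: 8783/21912 ≈ 0.40083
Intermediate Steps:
d(r) = 4 - 2*r (d(r) = 4 - (r + r) = 4 - 2*r)
v(A, G) = (6 + G)² (v(A, G) = ((4 - 2*(-2 - 1*(-1))) + G)² = ((4 - 2*(-2 + 1)) + G)² = ((4 - 2*(-1)) + G)² = ((4 + 2) + G)² = (6 + G)²)
f = -5456 (f = -8*(25 + 73*(6 - 9)²) = -8*(25 + 73*(-3)²) = -8*(25 + 73*9) = -8*(25 + 657) = -8*682 = -5456)
(4812 - 22378)/(-38368 + f) = (4812 - 22378)/(-38368 - 5456) = -17566/(-43824) = -17566*(-1/43824) = 8783/21912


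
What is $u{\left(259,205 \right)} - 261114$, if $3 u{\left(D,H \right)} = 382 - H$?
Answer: $-261055$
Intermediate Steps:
$u{\left(D,H \right)} = \frac{382}{3} - \frac{H}{3}$ ($u{\left(D,H \right)} = \frac{382 - H}{3} = \frac{382}{3} - \frac{H}{3}$)
$u{\left(259,205 \right)} - 261114 = \left(\frac{382}{3} - \frac{205}{3}\right) - 261114 = 59 - 261114 = -261055$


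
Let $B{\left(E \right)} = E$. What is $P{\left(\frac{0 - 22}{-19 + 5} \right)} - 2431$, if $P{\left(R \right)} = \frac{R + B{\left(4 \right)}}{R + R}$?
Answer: $- \frac{53443}{22} \approx -2429.2$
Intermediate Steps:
$P{\left(R \right)} = \frac{4 + R}{2 R}$ ($P{\left(R \right)} = \frac{R + 4}{R + R} = \frac{4 + R}{2 R}$)
$P{\left(\frac{0 - 22}{-19 + 5} \right)} - 2431 = \frac{4 + \frac{0 - 22}{-19 + 5}}{2 \frac{0 - 22}{-19 + 5}} - 2431 = \frac{4 - \frac{22}{-14}}{2 \left(- \frac{22}{-14}\right)} - 2431 = \frac{4 - - \frac{11}{7}}{2 \left(\left(-22\right) \left(- \frac{1}{14}\right)\right)} - 2431 = \frac{4 + \frac{11}{7}}{2 \cdot \frac{11}{7}} - 2431 = \frac{1}{2} \cdot \frac{7}{11} \cdot \frac{39}{7} - 2431 = \frac{39}{22} - 2431 = - \frac{53443}{22}$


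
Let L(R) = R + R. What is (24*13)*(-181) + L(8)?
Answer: -56456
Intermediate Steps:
L(R) = 2*R
(24*13)*(-181) + L(8) = (24*13)*(-181) + 2*8 = 312*(-181) + 16 = -56472 + 16 = -56456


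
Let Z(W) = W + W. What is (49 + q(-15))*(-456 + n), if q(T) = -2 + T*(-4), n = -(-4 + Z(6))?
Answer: -49648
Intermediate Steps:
Z(W) = 2*W
n = -8 (n = -(-4 + 2*6) = -(-4 + 12) = -1*8 = -8)
q(T) = -2 - 4*T
(49 + q(-15))*(-456 + n) = (49 + (-2 - 4*(-15)))*(-456 - 8) = (49 + (-2 + 60))*(-464) = (49 + 58)*(-464) = 107*(-464) = -49648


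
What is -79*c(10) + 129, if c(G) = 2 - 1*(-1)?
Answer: -108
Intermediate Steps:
c(G) = 3 (c(G) = 2 + 1 = 3)
-79*c(10) + 129 = -79*3 + 129 = -237 + 129 = -108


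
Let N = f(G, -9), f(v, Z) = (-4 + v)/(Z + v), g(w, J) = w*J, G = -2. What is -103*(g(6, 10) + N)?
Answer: -68598/11 ≈ -6236.2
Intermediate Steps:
g(w, J) = J*w
f(v, Z) = (-4 + v)/(Z + v)
N = 6/11 (N = (-4 - 2)/(-9 - 2) = -6/(-11) = -1/11*(-6) = 6/11 ≈ 0.54545)
-103*(g(6, 10) + N) = -103*(10*6 + 6/11) = -103*(60 + 6/11) = -103*666/11 = -68598/11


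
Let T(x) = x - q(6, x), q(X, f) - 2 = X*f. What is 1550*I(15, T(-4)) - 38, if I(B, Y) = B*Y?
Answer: 418462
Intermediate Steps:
q(X, f) = 2 + X*f
T(x) = -2 - 5*x (T(x) = x - (2 + 6*x) = x + (-2 - 6*x) = -2 - 5*x)
1550*I(15, T(-4)) - 38 = 1550*(15*(-2 - 5*(-4))) - 38 = 1550*(15*(-2 + 20)) - 38 = 1550*(15*18) - 38 = 1550*270 - 38 = 418500 - 38 = 418462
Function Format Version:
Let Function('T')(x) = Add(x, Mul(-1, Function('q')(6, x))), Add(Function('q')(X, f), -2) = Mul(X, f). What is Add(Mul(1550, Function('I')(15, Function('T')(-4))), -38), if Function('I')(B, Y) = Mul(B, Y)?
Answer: 418462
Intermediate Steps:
Function('q')(X, f) = Add(2, Mul(X, f))
Function('T')(x) = Add(-2, Mul(-5, x)) (Function('T')(x) = Add(x, Mul(-1, Add(2, Mul(6, x)))) = Add(x, Add(-2, Mul(-6, x))) = Add(-2, Mul(-5, x)))
Add(Mul(1550, Function('I')(15, Function('T')(-4))), -38) = Add(Mul(1550, Mul(15, Add(-2, Mul(-5, -4)))), -38) = Add(Mul(1550, Mul(15, Add(-2, 20))), -38) = Add(Mul(1550, Mul(15, 18)), -38) = Add(Mul(1550, 270), -38) = Add(418500, -38) = 418462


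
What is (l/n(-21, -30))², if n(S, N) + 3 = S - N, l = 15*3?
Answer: 225/4 ≈ 56.250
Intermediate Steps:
l = 45
n(S, N) = -3 + S - N (n(S, N) = -3 + (S - N) = -3 + S - N)
(l/n(-21, -30))² = (45/(-3 - 21 - 1*(-30)))² = (45/(-3 - 21 + 30))² = (45/6)² = (45*(⅙))² = (15/2)² = 225/4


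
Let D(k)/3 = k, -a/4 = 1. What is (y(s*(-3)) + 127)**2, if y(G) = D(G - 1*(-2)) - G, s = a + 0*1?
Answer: 24649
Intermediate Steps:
a = -4 (a = -4*1 = -4)
s = -4 (s = -4 + 0*1 = -4 + 0 = -4)
D(k) = 3*k
y(G) = 6 + 2*G (y(G) = 3*(G - 1*(-2)) - G = 3*(G + 2) - G = 3*(2 + G) - G = (6 + 3*G) - G = 6 + 2*G)
(y(s*(-3)) + 127)**2 = ((6 + 2*(-4*(-3))) + 127)**2 = ((6 + 2*12) + 127)**2 = ((6 + 24) + 127)**2 = (30 + 127)**2 = 157**2 = 24649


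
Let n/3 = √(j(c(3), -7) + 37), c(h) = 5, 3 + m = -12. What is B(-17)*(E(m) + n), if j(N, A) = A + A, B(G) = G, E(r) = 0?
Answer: -51*√23 ≈ -244.59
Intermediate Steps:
m = -15 (m = -3 - 12 = -15)
j(N, A) = 2*A
n = 3*√23 (n = 3*√(2*(-7) + 37) = 3*√(-14 + 37) = 3*√23 ≈ 14.387)
B(-17)*(E(m) + n) = -17*(0 + 3*√23) = -51*√23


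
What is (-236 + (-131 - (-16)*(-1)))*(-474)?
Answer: 181542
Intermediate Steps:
(-236 + (-131 - (-16)*(-1)))*(-474) = (-236 + (-131 - 1*16))*(-474) = (-236 + (-131 - 16))*(-474) = (-236 - 147)*(-474) = -383*(-474) = 181542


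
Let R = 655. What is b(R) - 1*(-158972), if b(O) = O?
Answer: 159627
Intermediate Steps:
b(R) - 1*(-158972) = 655 - 1*(-158972) = 655 + 158972 = 159627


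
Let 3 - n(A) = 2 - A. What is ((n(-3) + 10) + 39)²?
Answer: 2209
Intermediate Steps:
n(A) = 1 + A (n(A) = 3 - (2 - A) = 3 + (-2 + A) = 1 + A)
((n(-3) + 10) + 39)² = (((1 - 3) + 10) + 39)² = ((-2 + 10) + 39)² = (8 + 39)² = 47² = 2209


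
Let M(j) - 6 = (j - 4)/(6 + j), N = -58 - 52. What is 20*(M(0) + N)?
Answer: -6280/3 ≈ -2093.3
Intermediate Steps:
N = -110
M(j) = 6 + (-4 + j)/(6 + j) (M(j) = 6 + (j - 4)/(6 + j) = 6 + (-4 + j)/(6 + j))
20*(M(0) + N) = 20*((32 + 7*0)/(6 + 0) - 110) = 20*((32 + 0)/6 - 110) = 20*((⅙)*32 - 110) = 20*(16/3 - 110) = 20*(-314/3) = -6280/3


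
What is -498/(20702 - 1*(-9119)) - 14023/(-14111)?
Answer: 411152605/420804131 ≈ 0.97706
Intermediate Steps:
-498/(20702 - 1*(-9119)) - 14023/(-14111) = -498/(20702 + 9119) - 14023*(-1/14111) = -498/29821 + 14023/14111 = 411152605/420804131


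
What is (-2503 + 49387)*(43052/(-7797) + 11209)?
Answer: 1365160826188/2599 ≈ 5.2526e+8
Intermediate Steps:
(-2503 + 49387)*(43052/(-7797) + 11209) = 46884*(43052*(-1/7797) + 11209) = 46884*(-43052/7797 + 11209) = 46884*(87353521/7797) = 1365160826188/2599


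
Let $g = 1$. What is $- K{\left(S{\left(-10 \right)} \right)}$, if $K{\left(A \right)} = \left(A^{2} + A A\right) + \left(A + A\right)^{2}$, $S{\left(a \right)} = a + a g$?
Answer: $-2400$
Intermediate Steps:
$S{\left(a \right)} = 2 a$ ($S{\left(a \right)} = a + a 1 = a + a = 2 a$)
$K{\left(A \right)} = 6 A^{2}$ ($K{\left(A \right)} = \left(A^{2} + A^{2}\right) + \left(2 A\right)^{2} = 2 A^{2} + 4 A^{2} = 6 A^{2}$)
$- K{\left(S{\left(-10 \right)} \right)} = - 6 \left(2 \left(-10\right)\right)^{2} = - 6 \left(-20\right)^{2} = - 6 \cdot 400 = \left(-1\right) 2400 = -2400$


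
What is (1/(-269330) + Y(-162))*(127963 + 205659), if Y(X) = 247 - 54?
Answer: 8670950712779/134665 ≈ 6.4389e+7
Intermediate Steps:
Y(X) = 193
(1/(-269330) + Y(-162))*(127963 + 205659) = (1/(-269330) + 193)*(127963 + 205659) = (-1/269330 + 193)*333622 = (51980689/269330)*333622 = 8670950712779/134665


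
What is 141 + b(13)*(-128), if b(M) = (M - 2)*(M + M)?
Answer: -36467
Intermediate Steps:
b(M) = 2*M*(-2 + M) (b(M) = (-2 + M)*(2*M) = 2*M*(-2 + M))
141 + b(13)*(-128) = 141 + (2*13*(-2 + 13))*(-128) = 141 + (2*13*11)*(-128) = 141 + 286*(-128) = 141 - 36608 = -36467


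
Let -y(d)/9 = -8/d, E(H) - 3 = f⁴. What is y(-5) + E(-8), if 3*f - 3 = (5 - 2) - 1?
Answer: -1492/405 ≈ -3.6840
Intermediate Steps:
f = 5/3 (f = 1 + ((5 - 2) - 1)/3 = 1 + (3 - 1)/3 = 1 + (⅓)*2 = 1 + ⅔ = 5/3 ≈ 1.6667)
E(H) = 868/81 (E(H) = 3 + (5/3)⁴ = 3 + 625/81 = 868/81)
y(d) = 72/d (y(d) = -(-72)/d = 72/d)
y(-5) + E(-8) = 72/(-5) + 868/81 = 72*(-⅕) + 868/81 = -72/5 + 868/81 = -1492/405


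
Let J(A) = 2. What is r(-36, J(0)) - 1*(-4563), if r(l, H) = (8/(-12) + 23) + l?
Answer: 13648/3 ≈ 4549.3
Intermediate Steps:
r(l, H) = 67/3 + l (r(l, H) = (8*(-1/12) + 23) + l = (-⅔ + 23) + l = 67/3 + l)
r(-36, J(0)) - 1*(-4563) = (67/3 - 36) - 1*(-4563) = -41/3 + 4563 = 13648/3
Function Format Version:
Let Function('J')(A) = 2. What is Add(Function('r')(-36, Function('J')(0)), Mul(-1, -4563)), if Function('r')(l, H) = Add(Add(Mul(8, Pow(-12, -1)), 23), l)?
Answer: Rational(13648, 3) ≈ 4549.3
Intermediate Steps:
Function('r')(l, H) = Add(Rational(67, 3), l) (Function('r')(l, H) = Add(Add(Mul(8, Rational(-1, 12)), 23), l) = Add(Add(Rational(-2, 3), 23), l) = Add(Rational(67, 3), l))
Add(Function('r')(-36, Function('J')(0)), Mul(-1, -4563)) = Add(Add(Rational(67, 3), -36), Mul(-1, -4563)) = Add(Rational(-41, 3), 4563) = Rational(13648, 3)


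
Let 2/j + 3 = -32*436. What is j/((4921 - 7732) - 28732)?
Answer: 2/440182565 ≈ 4.5436e-9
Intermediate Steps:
j = -2/13955 (j = 2/(-3 - 32*436) = 2/(-3 - 13952) = 2/(-13955) = 2*(-1/13955) = -2/13955 ≈ -0.00014332)
j/((4921 - 7732) - 28732) = -2/(13955*((4921 - 7732) - 28732)) = -2/(13955*(-2811 - 28732)) = -2/13955/(-31543) = -2/13955*(-1/31543) = 2/440182565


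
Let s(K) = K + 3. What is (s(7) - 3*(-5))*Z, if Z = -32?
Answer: -800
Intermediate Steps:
s(K) = 3 + K
(s(7) - 3*(-5))*Z = ((3 + 7) - 3*(-5))*(-32) = (10 + 15)*(-32) = 25*(-32) = -800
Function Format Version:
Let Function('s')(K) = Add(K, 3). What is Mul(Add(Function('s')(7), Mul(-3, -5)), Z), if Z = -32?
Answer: -800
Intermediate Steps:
Function('s')(K) = Add(3, K)
Mul(Add(Function('s')(7), Mul(-3, -5)), Z) = Mul(Add(Add(3, 7), Mul(-3, -5)), -32) = Mul(Add(10, 15), -32) = Mul(25, -32) = -800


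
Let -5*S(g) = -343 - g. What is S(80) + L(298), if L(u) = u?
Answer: 1913/5 ≈ 382.60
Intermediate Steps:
S(g) = 343/5 + g/5 (S(g) = -(-343 - g)/5 = 343/5 + g/5)
S(80) + L(298) = (343/5 + (⅕)*80) + 298 = (343/5 + 16) + 298 = 423/5 + 298 = 1913/5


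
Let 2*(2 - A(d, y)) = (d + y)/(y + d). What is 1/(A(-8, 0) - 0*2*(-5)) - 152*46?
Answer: -20974/3 ≈ -6991.3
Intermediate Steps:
A(d, y) = 3/2 (A(d, y) = 2 - (d + y)/(2*(y + d)) = 2 - (d + y)/(2*(d + y)) = 2 - ½*1 = 2 - ½ = 3/2)
1/(A(-8, 0) - 0*2*(-5)) - 152*46 = 1/(3/2 - 0*2*(-5)) - 152*46 = 1/(3/2 - 0*(-5)) - 6992 = 1/(3/2 - 1*0) - 6992 = 1/(3/2 + 0) - 6992 = 1/(3/2) - 6992 = ⅔ - 6992 = -20974/3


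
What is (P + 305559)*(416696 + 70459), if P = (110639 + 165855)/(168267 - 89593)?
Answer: 5855560537267650/39337 ≈ 1.4886e+11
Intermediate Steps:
P = 138247/39337 (P = 276494/78674 = 276494*(1/78674) = 138247/39337 ≈ 3.5144)
(P + 305559)*(416696 + 70459) = (138247/39337 + 305559)*(416696 + 70459) = (12019912630/39337)*487155 = 5855560537267650/39337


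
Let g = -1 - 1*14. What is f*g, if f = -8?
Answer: 120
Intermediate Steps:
g = -15 (g = -1 - 14 = -15)
f*g = -8*(-15) = 120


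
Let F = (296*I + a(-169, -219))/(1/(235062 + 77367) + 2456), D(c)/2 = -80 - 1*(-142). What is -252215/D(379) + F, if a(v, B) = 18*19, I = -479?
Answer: -199010664754007/95148377500 ≈ -2091.6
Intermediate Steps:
a(v, B) = 342
D(c) = 124 (D(c) = 2*(-80 - 1*(-142)) = 2*(-80 + 142) = 2*62 = 124)
F = -44190582618/767325625 (F = (296*(-479) + 342)/(1/(235062 + 77367) + 2456) = (-141784 + 342)/(1/312429 + 2456) = -141442/(1/312429 + 2456) = -141442/767325625/312429 = -141442*312429/767325625 = -44190582618/767325625 ≈ -57.590)
-252215/D(379) + F = -252215/124 - 44190582618/767325625 = -199010664754007/95148377500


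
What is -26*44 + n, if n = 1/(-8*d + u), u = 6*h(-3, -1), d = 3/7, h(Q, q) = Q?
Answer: -171607/150 ≈ -1144.0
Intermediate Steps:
d = 3/7 (d = 3*(1/7) = 3/7 ≈ 0.42857)
u = -18 (u = 6*(-3) = -18)
n = -7/150 (n = 1/(-8*3/7 - 18) = 1/(-24/7 - 18) = 1/(-150/7) = -7/150 ≈ -0.046667)
-26*44 + n = -26*44 - 7/150 = -1144 - 7/150 = -171607/150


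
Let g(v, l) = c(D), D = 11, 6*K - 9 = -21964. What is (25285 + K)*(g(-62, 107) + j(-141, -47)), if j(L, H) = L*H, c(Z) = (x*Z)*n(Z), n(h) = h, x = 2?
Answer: 891287095/6 ≈ 1.4855e+8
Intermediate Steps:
K = -21955/6 (K = 3/2 + (⅙)*(-21964) = 3/2 - 10982/3 = -21955/6 ≈ -3659.2)
c(Z) = 2*Z² (c(Z) = (2*Z)*Z = 2*Z²)
g(v, l) = 242 (g(v, l) = 2*11² = 2*121 = 242)
j(L, H) = H*L
(25285 + K)*(g(-62, 107) + j(-141, -47)) = (25285 - 21955/6)*(242 - 47*(-141)) = 129755*(242 + 6627)/6 = (129755/6)*6869 = 891287095/6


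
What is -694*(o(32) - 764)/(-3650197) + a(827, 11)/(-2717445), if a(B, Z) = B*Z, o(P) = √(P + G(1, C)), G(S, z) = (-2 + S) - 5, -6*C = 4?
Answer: -1474038660229/9919209586665 + 694*√26/3650197 ≈ -0.14763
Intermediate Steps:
C = -⅔ (C = -⅙*4 = -⅔ ≈ -0.66667)
G(S, z) = -7 + S
o(P) = √(-6 + P) (o(P) = √(P + (-7 + 1)) = √(P - 6) = √(-6 + P))
-694*(o(32) - 764)/(-3650197) + a(827, 11)/(-2717445) = -694*(√(-6 + 32) - 764)/(-3650197) + (827*11)/(-2717445) = -694*(√26 - 764)*(-1/3650197) + 9097*(-1/2717445) = -694*(-764 + √26)*(-1/3650197) - 9097/2717445 = (530216 - 694*√26)*(-1/3650197) - 9097/2717445 = (-530216/3650197 + 694*√26/3650197) - 9097/2717445 = -1474038660229/9919209586665 + 694*√26/3650197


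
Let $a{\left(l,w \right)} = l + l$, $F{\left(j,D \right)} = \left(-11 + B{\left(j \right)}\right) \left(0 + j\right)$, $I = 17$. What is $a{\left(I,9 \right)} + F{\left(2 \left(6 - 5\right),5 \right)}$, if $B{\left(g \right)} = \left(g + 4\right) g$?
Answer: $36$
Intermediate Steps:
$B{\left(g \right)} = g \left(4 + g\right)$ ($B{\left(g \right)} = \left(4 + g\right) g = g \left(4 + g\right)$)
$F{\left(j,D \right)} = j \left(-11 + j \left(4 + j\right)\right)$ ($F{\left(j,D \right)} = \left(-11 + j \left(4 + j\right)\right) \left(0 + j\right) = \left(-11 + j \left(4 + j\right)\right) j = j \left(-11 + j \left(4 + j\right)\right)$)
$a{\left(l,w \right)} = 2 l$
$a{\left(I,9 \right)} + F{\left(2 \left(6 - 5\right),5 \right)} = 2 \cdot 17 + 2 \left(6 - 5\right) \left(-11 + 2 \left(6 - 5\right) \left(4 + 2 \left(6 - 5\right)\right)\right) = 34 + 2 \cdot 1 \left(-11 + 2 \cdot 1 \left(4 + 2 \cdot 1\right)\right) = 34 + 2 \left(-11 + 2 \left(4 + 2\right)\right) = 34 + 2 \left(-11 + 2 \cdot 6\right) = 34 + 2 \left(-11 + 12\right) = 34 + 2 \cdot 1 = 34 + 2 = 36$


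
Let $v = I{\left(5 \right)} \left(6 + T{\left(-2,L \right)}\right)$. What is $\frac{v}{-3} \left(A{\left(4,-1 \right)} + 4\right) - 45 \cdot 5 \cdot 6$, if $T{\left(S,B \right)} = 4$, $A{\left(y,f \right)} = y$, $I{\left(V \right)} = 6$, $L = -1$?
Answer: $-1510$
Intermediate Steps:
$v = 60$ ($v = 6 \left(6 + 4\right) = 6 \cdot 10 = 60$)
$\frac{v}{-3} \left(A{\left(4,-1 \right)} + 4\right) - 45 \cdot 5 \cdot 6 = \frac{60}{-3} \left(4 + 4\right) - 45 \cdot 5 \cdot 6 = 60 \left(- \frac{1}{3}\right) 8 - 1350 = \left(-20\right) 8 - 1350 = -160 - 1350 = -1510$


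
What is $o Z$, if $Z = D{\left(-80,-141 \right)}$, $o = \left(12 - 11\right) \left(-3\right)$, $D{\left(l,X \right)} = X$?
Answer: $423$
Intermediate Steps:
$o = -3$ ($o = 1 \left(-3\right) = -3$)
$Z = -141$
$o Z = \left(-3\right) \left(-141\right) = 423$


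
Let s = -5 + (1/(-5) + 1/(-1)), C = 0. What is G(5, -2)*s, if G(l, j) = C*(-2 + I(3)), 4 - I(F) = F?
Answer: 0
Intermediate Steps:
I(F) = 4 - F
G(l, j) = 0 (G(l, j) = 0*(-2 + (4 - 1*3)) = 0*(-2 + (4 - 3)) = 0*(-2 + 1) = 0*(-1) = 0)
s = -31/5 (s = -5 + (1*(-⅕) + 1*(-1)) = -5 + (-⅕ - 1) = -5 - 6/5 = -31/5 ≈ -6.2000)
G(5, -2)*s = 0*(-31/5) = 0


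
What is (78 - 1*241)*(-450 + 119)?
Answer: 53953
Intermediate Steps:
(78 - 1*241)*(-450 + 119) = (78 - 241)*(-331) = -163*(-331) = 53953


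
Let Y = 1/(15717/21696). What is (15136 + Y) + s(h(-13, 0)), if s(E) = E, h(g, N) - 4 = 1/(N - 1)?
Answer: 79320453/5239 ≈ 15140.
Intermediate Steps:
h(g, N) = 4 + 1/(-1 + N) (h(g, N) = 4 + 1/(N - 1) = 4 + 1/(-1 + N))
Y = 7232/5239 (Y = 1/(15717*(1/21696)) = 1/(5239/7232) = 7232/5239 ≈ 1.3804)
(15136 + Y) + s(h(-13, 0)) = (15136 + 7232/5239) + (-3 + 4*0)/(-1 + 0) = 79304736/5239 + (-3 + 0)/(-1) = 79304736/5239 - 1*(-3) = 79304736/5239 + 3 = 79320453/5239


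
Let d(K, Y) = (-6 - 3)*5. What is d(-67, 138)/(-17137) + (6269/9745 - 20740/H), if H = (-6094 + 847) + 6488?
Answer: -195865541706/12191004745 ≈ -16.066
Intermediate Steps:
H = 1241 (H = -5247 + 6488 = 1241)
d(K, Y) = -45 (d(K, Y) = -9*5 = -45)
d(-67, 138)/(-17137) + (6269/9745 - 20740/H) = -45/(-17137) + (6269/9745 - 20740/1241) = -45*(-1/17137) + (6269*(1/9745) - 20740*1/1241) = 45/17137 + (6269/9745 - 1220/73) = 45/17137 - 11431263/711385 = -195865541706/12191004745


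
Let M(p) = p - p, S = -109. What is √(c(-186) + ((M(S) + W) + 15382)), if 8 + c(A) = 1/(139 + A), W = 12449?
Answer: 4*√3841310/47 ≈ 166.80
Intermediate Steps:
M(p) = 0
c(A) = -8 + 1/(139 + A)
√(c(-186) + ((M(S) + W) + 15382)) = √((-1111 - 8*(-186))/(139 - 186) + ((0 + 12449) + 15382)) = √((-1111 + 1488)/(-47) + (12449 + 15382)) = √(-1/47*377 + 27831) = √(-377/47 + 27831) = √(1307680/47) = 4*√3841310/47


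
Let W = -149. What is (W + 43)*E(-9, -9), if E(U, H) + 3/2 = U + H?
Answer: 2067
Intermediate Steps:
E(U, H) = -3/2 + H + U (E(U, H) = -3/2 + (U + H) = -3/2 + (H + U) = -3/2 + H + U)
(W + 43)*E(-9, -9) = (-149 + 43)*(-3/2 - 9 - 9) = -106*(-39/2) = 2067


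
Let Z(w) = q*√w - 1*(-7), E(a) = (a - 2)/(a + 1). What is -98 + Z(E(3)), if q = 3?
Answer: -179/2 ≈ -89.500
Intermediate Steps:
E(a) = (-2 + a)/(1 + a)
Z(w) = 7 + 3*√w (Z(w) = 3*√w - 1*(-7) = 3*√w + 7 = 7 + 3*√w)
-98 + Z(E(3)) = -98 + (7 + 3*√((-2 + 3)/(1 + 3))) = -98 + (7 + 3*√(1/4)) = -98 + (7 + 3*√((¼)*1)) = -98 + (7 + 3*√(¼)) = -98 + (7 + 3*(½)) = -98 + (7 + 3/2) = -98 + 17/2 = -179/2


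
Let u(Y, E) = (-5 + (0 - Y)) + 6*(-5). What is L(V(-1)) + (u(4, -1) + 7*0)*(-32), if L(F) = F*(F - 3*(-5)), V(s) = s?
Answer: 1234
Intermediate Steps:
u(Y, E) = -35 - Y (u(Y, E) = (-5 - Y) - 30 = -35 - Y)
L(F) = F*(15 + F) (L(F) = F*(F + 15) = F*(15 + F))
L(V(-1)) + (u(4, -1) + 7*0)*(-32) = -(15 - 1) + ((-35 - 1*4) + 7*0)*(-32) = -1*14 + ((-35 - 4) + 0)*(-32) = -14 + (-39 + 0)*(-32) = -14 - 39*(-32) = -14 + 1248 = 1234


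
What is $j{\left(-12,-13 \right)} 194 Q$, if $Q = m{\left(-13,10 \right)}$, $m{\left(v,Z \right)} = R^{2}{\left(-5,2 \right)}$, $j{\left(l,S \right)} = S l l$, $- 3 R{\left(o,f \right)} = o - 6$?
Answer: $-4882592$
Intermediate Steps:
$R{\left(o,f \right)} = 2 - \frac{o}{3}$ ($R{\left(o,f \right)} = - \frac{o - 6}{3} = - \frac{-6 + o}{3} = 2 - \frac{o}{3}$)
$j{\left(l,S \right)} = S l^{2}$
$m{\left(v,Z \right)} = \frac{121}{9}$ ($m{\left(v,Z \right)} = \left(2 - - \frac{5}{3}\right)^{2} = \left(2 + \frac{5}{3}\right)^{2} = \left(\frac{11}{3}\right)^{2} = \frac{121}{9}$)
$Q = \frac{121}{9} \approx 13.444$
$j{\left(-12,-13 \right)} 194 Q = - 13 \left(-12\right)^{2} \cdot 194 \cdot \frac{121}{9} = \left(-13\right) 144 \cdot 194 \cdot \frac{121}{9} = \left(-1872\right) 194 \cdot \frac{121}{9} = \left(-363168\right) \frac{121}{9} = -4882592$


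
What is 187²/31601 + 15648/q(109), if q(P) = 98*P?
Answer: 434015653/168780941 ≈ 2.5715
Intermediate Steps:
187²/31601 + 15648/q(109) = 187²/31601 + 15648/((98*109)) = 34969*(1/31601) + 15648/10682 = 34969/31601 + 15648*(1/10682) = 34969/31601 + 7824/5341 = 434015653/168780941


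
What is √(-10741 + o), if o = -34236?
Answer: I*√44977 ≈ 212.08*I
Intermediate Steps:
√(-10741 + o) = √(-10741 - 34236) = √(-44977) = I*√44977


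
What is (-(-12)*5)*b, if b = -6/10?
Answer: -36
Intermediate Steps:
b = -⅗ (b = -6*⅒ = -⅗ ≈ -0.60000)
(-(-12)*5)*b = -(-12)*5*(-⅗) = -6*(-10)*(-⅗) = 60*(-⅗) = -36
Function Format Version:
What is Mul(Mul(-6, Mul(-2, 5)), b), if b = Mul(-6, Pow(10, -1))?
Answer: -36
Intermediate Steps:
b = Rational(-3, 5) (b = Mul(-6, Rational(1, 10)) = Rational(-3, 5) ≈ -0.60000)
Mul(Mul(-6, Mul(-2, 5)), b) = Mul(Mul(-6, Mul(-2, 5)), Rational(-3, 5)) = Mul(Mul(-6, -10), Rational(-3, 5)) = Mul(60, Rational(-3, 5)) = -36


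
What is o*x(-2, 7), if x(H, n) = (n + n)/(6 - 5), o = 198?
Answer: 2772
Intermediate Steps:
x(H, n) = 2*n (x(H, n) = (2*n)/1 = (2*n)*1 = 2*n)
o*x(-2, 7) = 198*(2*7) = 198*14 = 2772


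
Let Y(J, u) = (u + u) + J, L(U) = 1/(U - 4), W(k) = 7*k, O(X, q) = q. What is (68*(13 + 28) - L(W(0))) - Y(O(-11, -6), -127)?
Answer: 12193/4 ≈ 3048.3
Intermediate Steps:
L(U) = 1/(-4 + U)
Y(J, u) = J + 2*u (Y(J, u) = 2*u + J = J + 2*u)
(68*(13 + 28) - L(W(0))) - Y(O(-11, -6), -127) = (68*(13 + 28) - 1/(-4 + 7*0)) - (-6 + 2*(-127)) = (68*41 - 1/(-4 + 0)) - (-6 - 254) = (2788 - 1/(-4)) - 1*(-260) = (2788 - 1*(-¼)) + 260 = (2788 + ¼) + 260 = 11153/4 + 260 = 12193/4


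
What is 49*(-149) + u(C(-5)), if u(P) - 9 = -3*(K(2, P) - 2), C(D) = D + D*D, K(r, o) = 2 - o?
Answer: -7232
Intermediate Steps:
C(D) = D + D²
u(P) = 9 + 3*P (u(P) = 9 - 3*((2 - P) - 2) = 9 - (-3)*P = 9 + 3*P)
49*(-149) + u(C(-5)) = 49*(-149) + (9 + 3*(-5*(1 - 5))) = -7301 + (9 + 3*(-5*(-4))) = -7301 + (9 + 3*20) = -7301 + (9 + 60) = -7301 + 69 = -7232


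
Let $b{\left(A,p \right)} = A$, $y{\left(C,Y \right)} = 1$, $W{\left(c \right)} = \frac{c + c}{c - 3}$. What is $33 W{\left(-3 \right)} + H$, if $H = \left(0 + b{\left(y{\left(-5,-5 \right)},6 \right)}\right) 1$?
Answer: $34$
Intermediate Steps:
$W{\left(c \right)} = \frac{2 c}{-3 + c}$
$H = 1$ ($H = \left(0 + 1\right) 1 = 1 \cdot 1 = 1$)
$33 W{\left(-3 \right)} + H = 33 \cdot 2 \left(-3\right) \frac{1}{-3 - 3} + 1 = 33 \cdot 2 \left(-3\right) \frac{1}{-6} + 1 = 33 \cdot 2 \left(-3\right) \left(- \frac{1}{6}\right) + 1 = 33 \cdot 1 + 1 = 33 + 1 = 34$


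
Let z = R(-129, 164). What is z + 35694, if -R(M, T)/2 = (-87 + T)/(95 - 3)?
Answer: 1641847/46 ≈ 35692.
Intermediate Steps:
R(M, T) = 87/46 - T/46 (R(M, T) = -2*(-87 + T)/(95 - 3) = -2*(-87 + T)/92 = -2*(-87/92 + T/92) = 87/46 - T/46)
z = -77/46 (z = 87/46 - 1/46*164 = 87/46 - 82/23 = -77/46 ≈ -1.6739)
z + 35694 = -77/46 + 35694 = 1641847/46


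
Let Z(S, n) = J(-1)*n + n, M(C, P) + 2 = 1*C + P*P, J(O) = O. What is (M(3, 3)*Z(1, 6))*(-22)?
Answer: 0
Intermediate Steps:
M(C, P) = -2 + C + P² (M(C, P) = -2 + (1*C + P*P) = -2 + (C + P²) = -2 + C + P²)
Z(S, n) = 0 (Z(S, n) = -n + n = 0)
(M(3, 3)*Z(1, 6))*(-22) = ((-2 + 3 + 3²)*0)*(-22) = ((-2 + 3 + 9)*0)*(-22) = (10*0)*(-22) = 0*(-22) = 0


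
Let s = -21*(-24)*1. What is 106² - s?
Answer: 10732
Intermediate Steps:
s = 504 (s = 504*1 = 504)
106² - s = 106² - 1*504 = 11236 - 504 = 10732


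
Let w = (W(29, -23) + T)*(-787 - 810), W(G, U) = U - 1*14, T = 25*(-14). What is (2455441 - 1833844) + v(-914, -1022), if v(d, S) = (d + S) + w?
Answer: 1237700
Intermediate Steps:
T = -350
W(G, U) = -14 + U (W(G, U) = U - 14 = -14 + U)
w = 618039 (w = ((-14 - 23) - 350)*(-787 - 810) = (-37 - 350)*(-1597) = -387*(-1597) = 618039)
v(d, S) = 618039 + S + d (v(d, S) = (d + S) + 618039 = (S + d) + 618039 = 618039 + S + d)
(2455441 - 1833844) + v(-914, -1022) = (2455441 - 1833844) + (618039 - 1022 - 914) = 621597 + 616103 = 1237700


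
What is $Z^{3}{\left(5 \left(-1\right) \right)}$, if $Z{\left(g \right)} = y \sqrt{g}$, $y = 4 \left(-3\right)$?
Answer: $8640 i \sqrt{5} \approx 19320.0 i$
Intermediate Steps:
$y = -12$
$Z{\left(g \right)} = - 12 \sqrt{g}$
$Z^{3}{\left(5 \left(-1\right) \right)} = \left(- 12 \sqrt{5 \left(-1\right)}\right)^{3} = \left(- 12 \sqrt{-5}\right)^{3} = \left(- 12 i \sqrt{5}\right)^{3} = 8640 i \sqrt{5}$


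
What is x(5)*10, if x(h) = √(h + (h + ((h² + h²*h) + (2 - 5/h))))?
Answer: 10*√161 ≈ 126.89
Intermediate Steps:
x(h) = √(2 + h² + h³ - 5/h + 2*h) (x(h) = √(h + (h + ((h² + h³) + (2 - 5/h)))) = √(h + (h + (2 + h² + h³ - 5/h))) = √(h + (2 + h + h² + h³ - 5/h)) = √(2 + h² + h³ - 5/h + 2*h))
x(5)*10 = √(2 + 5² + 5³ - 5/5 + 2*5)*10 = √(2 + 25 + 125 - 5*⅕ + 10)*10 = √(2 + 25 + 125 - 1 + 10)*10 = √161*10 = 10*√161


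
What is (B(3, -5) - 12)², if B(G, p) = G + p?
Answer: 196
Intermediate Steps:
(B(3, -5) - 12)² = ((3 - 5) - 12)² = (-2 - 12)² = (-14)² = 196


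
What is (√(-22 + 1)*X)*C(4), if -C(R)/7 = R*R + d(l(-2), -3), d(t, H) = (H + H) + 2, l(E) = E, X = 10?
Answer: -840*I*√21 ≈ -3849.4*I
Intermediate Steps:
d(t, H) = 2 + 2*H (d(t, H) = 2*H + 2 = 2 + 2*H)
C(R) = 28 - 7*R² (C(R) = -7*(R*R + (2 + 2*(-3))) = -7*(R² + (2 - 6)) = -7*(R² - 4) = -7*(-4 + R²) = 28 - 7*R²)
(√(-22 + 1)*X)*C(4) = (√(-22 + 1)*10)*(28 - 7*4²) = (√(-21)*10)*(28 - 7*16) = ((I*√21)*10)*(28 - 112) = (10*I*√21)*(-84) = -840*I*√21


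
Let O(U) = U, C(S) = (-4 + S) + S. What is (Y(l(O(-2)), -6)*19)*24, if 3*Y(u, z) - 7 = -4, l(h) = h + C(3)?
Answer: 456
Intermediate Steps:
C(S) = -4 + 2*S
l(h) = 2 + h (l(h) = h + (-4 + 2*3) = h + (-4 + 6) = h + 2 = 2 + h)
Y(u, z) = 1 (Y(u, z) = 7/3 + (⅓)*(-4) = 7/3 - 4/3 = 1)
(Y(l(O(-2)), -6)*19)*24 = (1*19)*24 = 19*24 = 456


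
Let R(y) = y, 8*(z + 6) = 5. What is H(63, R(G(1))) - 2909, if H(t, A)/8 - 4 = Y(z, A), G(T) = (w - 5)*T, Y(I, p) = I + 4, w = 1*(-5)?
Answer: -2888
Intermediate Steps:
z = -43/8 (z = -6 + (⅛)*5 = -6 + 5/8 = -43/8 ≈ -5.3750)
w = -5
Y(I, p) = 4 + I
G(T) = -10*T (G(T) = (-5 - 5)*T = -10*T)
H(t, A) = 21 (H(t, A) = 32 + 8*(4 - 43/8) = 32 + 8*(-11/8) = 32 - 11 = 21)
H(63, R(G(1))) - 2909 = 21 - 2909 = -2888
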